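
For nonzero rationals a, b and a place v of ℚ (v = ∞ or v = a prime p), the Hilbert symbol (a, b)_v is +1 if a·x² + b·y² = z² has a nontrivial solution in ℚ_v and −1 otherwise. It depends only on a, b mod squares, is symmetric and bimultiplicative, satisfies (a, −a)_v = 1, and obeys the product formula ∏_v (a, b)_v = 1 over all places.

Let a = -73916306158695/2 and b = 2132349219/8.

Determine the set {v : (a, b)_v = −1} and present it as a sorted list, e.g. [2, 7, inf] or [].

[2, 5, 11, 17]

(a, b) ≡ (-510510, 22) mod (ℚ^×)²; places V = {2, 3, 5, 7, 11, 13, 17, ∞}.
(a,b)_3: α=1, u≡2; β=4, v≡1 (mod 3); (2|3)=-1, (1|3)=+1; sign (−1)^0·-1^4·+1^1 = +1.
(a,b)_11: α=3, u≡7; β=1, v≡8 (mod 11); (7|11)=-1, (8|11)=-1; sign (−1)^1·-1^1·-1^3 = -1.
(a,b)_2: α=-1, β=-3; u≡1, v≡3 (mod 8); ε(u)ε(v)=0·1, αω(v)=-1·1, βω(u)=-3·0; sum ≡ 1  ⇒  -1.
(a,b)_5: α=1, u≡3; β=0, v≡3 (mod 5); (3|5)=-1, (3|5)=-1; sign (−1)^0·-1^0·-1^1 = -1.
(a,b)_7: α=3, u≡3; β=2, v≡4 (mod 7); (3|7)=-1, (4|7)=+1; sign (−1)^0·-1^2·+1^3 = +1.
(a,b)_13: α=3, u≡12; β=2, v≡10 (mod 13); (12|13)=+1, (10|13)=+1; sign (−1)^0·+1^2·+1^3 = +1.
(a,b)_17: α=3, u≡9; β=2, v≡6 (mod 17); (9|17)=+1, (6|17)=-1; sign (−1)^0·+1^2·-1^3 = -1.
(a,b)_∞: sgn(-510510)=−, sgn(22)=+, so +1.
|Ram(-510510, 22)| = 4, even; anisotropic at {2, 5, 11, 17}.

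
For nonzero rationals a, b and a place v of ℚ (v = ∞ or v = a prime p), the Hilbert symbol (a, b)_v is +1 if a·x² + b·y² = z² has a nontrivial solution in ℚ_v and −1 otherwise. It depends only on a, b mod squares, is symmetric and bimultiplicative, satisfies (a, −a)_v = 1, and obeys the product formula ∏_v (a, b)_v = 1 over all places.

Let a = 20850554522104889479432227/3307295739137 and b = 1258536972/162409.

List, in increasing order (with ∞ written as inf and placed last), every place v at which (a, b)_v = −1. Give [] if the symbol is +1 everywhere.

(a, b) ≡ (2139, 3) mod (ℚ^×)²; places V = {2, 3, 7, 11, 13, 19, 23, 31, ∞}.
(a,b)_23: α=-1, u≡18; β=0, v≡3 (mod 23); (18|23)=+1, (3|23)=+1; sign (−1)^0·+1^0·+1^-1 = +1.
(a,b)_3: α=7, u≡2; β=1, v≡1 (mod 3); (2|3)=-1, (1|3)=+1; sign (−1)^1·-1^1·+1^7 = +1.
(a,b)_19: α=6, u≡9; β=2, v≡13 (mod 19); (9|19)=+1, (13|19)=-1; sign (−1)^0·+1^2·-1^6 = +1.
(a,b)_2: α=0, β=2; u≡3, v≡3 (mod 8); ε(u)ε(v)=1·1, αω(v)=0·1, βω(u)=2·1; sum ≡ 1  ⇒  -1.
(a,b)_31: α=-3, u≡16; β=-2, v≡24 (mod 31); (16|31)=+1, (24|31)=-1; sign (−1)^0·+1^-2·-1^-3 = -1.
(a,b)_∞: sgn(2139)=+, sgn(3)=+, so +1.
(a,b)_11: α=4, u≡5; β=2, v≡1 (mod 11); (5|11)=+1, (1|11)=+1; sign (−1)^0·+1^2·+1^4 = +1.
(a,b)_13: α=-6, u≡2; β=-2, v≡9 (mod 13); (2|13)=-1, (9|13)=+1; sign (−1)^0·-1^-2·+1^-6 = +1.
(a,b)_7: α=12, u≡1; β=4, v≡6 (mod 7); (1|7)=+1, (6|7)=-1; sign (−1)^0·+1^4·-1^12 = +1.
|Ram(2139, 3)| = 2, even; anisotropic at {2, 31}.

[2, 31]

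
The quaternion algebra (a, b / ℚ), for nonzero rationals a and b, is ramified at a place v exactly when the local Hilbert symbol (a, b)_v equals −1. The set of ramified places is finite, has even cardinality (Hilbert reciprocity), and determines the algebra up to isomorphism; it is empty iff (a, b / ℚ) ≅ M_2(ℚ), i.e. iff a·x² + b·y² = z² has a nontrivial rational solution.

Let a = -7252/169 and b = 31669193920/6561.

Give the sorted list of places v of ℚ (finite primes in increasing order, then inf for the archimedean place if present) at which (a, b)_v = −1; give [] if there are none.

[2, 5, 17, 37]

(a, b) ≡ (-37, 59755) mod (ℚ^×)²; places V = {2, 3, 5, 7, 13, 17, 19, 37, ∞}.
(a,b)_37: α=1, u≡3; β=1, v≡29 (mod 37); (3|37)=+1, (29|37)=-1; sign (−1)^0·+1^1·-1^1 = -1.
(a,b)_7: α=2, u≡6; β=2, v≡5 (mod 7); (6|7)=-1, (5|7)=-1; sign (−1)^0·-1^2·-1^2 = +1.
(a,b)_19: α=0, u≡16; β=1, v≡3 (mod 19); (16|19)=+1, (3|19)=-1; sign (−1)^0·+1^1·-1^0 = +1.
(a,b)_5: α=0, u≡2; β=1, v≡4 (mod 5); (2|5)=-1, (4|5)=+1; sign (−1)^0·-1^1·+1^0 = -1.
(a,b)_2: α=2, β=6; u≡3, v≡3 (mod 8); ε(u)ε(v)=1·1, αω(v)=2·1, βω(u)=6·1; sum ≡ 1  ⇒  -1.
(a,b)_17: α=0, u≡10; β=1, v≡2 (mod 17); (10|17)=-1, (2|17)=+1; sign (−1)^0·-1^1·+1^0 = -1.
(a,b)_3: α=0, u≡2; β=-8, v≡1 (mod 3); (2|3)=-1, (1|3)=+1; sign (−1)^0·-1^-8·+1^0 = +1.
(a,b)_13: α=-2, u≡2; β=2, v≡11 (mod 13); (2|13)=-1, (11|13)=-1; sign (−1)^0·-1^2·-1^-2 = +1.
(a,b)_∞: sgn(-37)=−, sgn(59755)=+, so +1.
|Ram(-37, 59755)| = 4, even; anisotropic at {2, 5, 17, 37}.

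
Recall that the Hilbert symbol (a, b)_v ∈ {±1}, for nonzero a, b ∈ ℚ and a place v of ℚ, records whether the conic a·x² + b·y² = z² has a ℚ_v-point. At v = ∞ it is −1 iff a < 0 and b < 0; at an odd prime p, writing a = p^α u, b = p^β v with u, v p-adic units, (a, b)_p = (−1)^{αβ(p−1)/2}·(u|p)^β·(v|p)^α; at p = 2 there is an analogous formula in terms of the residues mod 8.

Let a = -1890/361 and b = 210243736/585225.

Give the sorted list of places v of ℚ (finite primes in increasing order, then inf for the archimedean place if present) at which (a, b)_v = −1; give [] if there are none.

(a, b) ≡ (-210, 54694) mod (ℚ^×)²; places V = {2, 3, 5, 7, 17, 19, 23, 29, 31, 41, ∞}.
(a,b)_2: α=1, β=3; u≡7, v≡3 (mod 8); ε(u)ε(v)=1·1, αω(v)=1·1, βω(u)=3·0; sum ≡ 0  ⇒  +1.
(a,b)_5: α=1, u≡2; β=-2, v≡4 (mod 5); (2|5)=-1, (4|5)=+1; sign (−1)^0·-1^-2·+1^1 = +1.
(a,b)_7: α=1, u≡6; β=0, v≡6 (mod 7); (6|7)=-1, (6|7)=-1; sign (−1)^0·-1^0·-1^1 = -1.
(a,b)_19: α=-2, u≡10; β=0, v≡12 (mod 19); (10|19)=-1, (12|19)=-1; sign (−1)^0·-1^0·-1^-2 = +1.
(a,b)_31: α=0, u≡14; β=2, v≡19 (mod 31); (14|31)=+1, (19|31)=+1; sign (−1)^0·+1^2·+1^0 = +1.
(a,b)_3: α=3, u≡2; β=-4, v≡1 (mod 3); (2|3)=-1, (1|3)=+1; sign (−1)^0·-1^-4·+1^3 = +1.
(a,b)_41: α=0, u≡21; β=1, v≡29 (mod 41); (21|41)=+1, (29|41)=-1; sign (−1)^0·+1^1·-1^0 = +1.
(a,b)_∞: sgn(-210)=−, sgn(54694)=+, so +1.
(a,b)_23: α=0, u≡17; β=1, v≡18 (mod 23); (17|23)=-1, (18|23)=+1; sign (−1)^0·-1^1·+1^0 = -1.
(a,b)_17: α=0, u≡12; β=-2, v≡5 (mod 17); (12|17)=-1, (5|17)=-1; sign (−1)^0·-1^-2·-1^0 = +1.
(a,b)_29: α=0, u≡13; β=1, v≡9 (mod 29); (13|29)=+1, (9|29)=+1; sign (−1)^0·+1^1·+1^0 = +1.
|Ram(-210, 54694)| = 2, even; anisotropic at {7, 23}.

[7, 23]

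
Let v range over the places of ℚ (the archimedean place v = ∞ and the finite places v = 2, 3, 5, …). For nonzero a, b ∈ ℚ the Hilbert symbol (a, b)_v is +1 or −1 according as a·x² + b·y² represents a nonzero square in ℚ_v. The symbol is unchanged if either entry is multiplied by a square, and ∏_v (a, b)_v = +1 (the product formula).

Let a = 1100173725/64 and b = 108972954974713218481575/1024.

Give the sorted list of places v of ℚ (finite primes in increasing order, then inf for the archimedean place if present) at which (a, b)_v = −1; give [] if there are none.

(a, b) ≡ (99789, 24087) mod (ℚ^×)²; places V = {2, 3, 5, 7, 29, 31, 37, ∞}.
(a,b)_7: α=2, u≡4; β=5, v≡4 (mod 7); (4|7)=+1, (4|7)=+1; sign (−1)^0·+1^5·+1^2 = +1.
(a,b)_∞: sgn(99789)=+, sgn(24087)=+, so +1.
(a,b)_29: α=1, u≡11; β=4, v≡26 (mod 29); (11|29)=-1, (26|29)=-1; sign (−1)^0·-1^4·-1^1 = -1.
(a,b)_31: α=1, u≡12; β=3, v≡18 (mod 31); (12|31)=-1, (18|31)=+1; sign (−1)^1·-1^3·+1^1 = +1.
(a,b)_3: α=3, u≡2; β=5, v≡1 (mod 3); (2|3)=-1, (1|3)=+1; sign (−1)^1·-1^5·+1^3 = +1.
(a,b)_5: α=2, u≡1; β=2, v≡2 (mod 5); (1|5)=+1, (2|5)=-1; sign (−1)^0·+1^2·-1^2 = +1.
(a,b)_37: α=1, u≡7; β=3, v≡32 (mod 37); (7|37)=+1, (32|37)=-1; sign (−1)^0·+1^3·-1^1 = -1.
(a,b)_2: α=-6, β=-10; u≡5, v≡7 (mod 8); ε(u)ε(v)=0·1, αω(v)=-6·0, βω(u)=-10·1; sum ≡ 0  ⇒  +1.
Ram(99789, 24087) = {29, 37}; no ℚ_29-point on the conic.

[29, 37]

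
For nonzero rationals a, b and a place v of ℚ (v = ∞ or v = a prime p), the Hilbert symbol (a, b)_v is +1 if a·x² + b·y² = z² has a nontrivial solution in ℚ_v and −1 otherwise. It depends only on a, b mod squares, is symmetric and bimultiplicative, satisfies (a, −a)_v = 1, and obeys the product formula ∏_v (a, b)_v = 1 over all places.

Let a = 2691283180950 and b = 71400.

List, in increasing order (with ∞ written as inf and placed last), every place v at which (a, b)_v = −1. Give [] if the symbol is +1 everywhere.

[3, 17]

(a, b) ≡ (102, 714) mod (ℚ^×)²; places V = {2, 3, 5, 7, 13, 17, ∞}.
(a,b)_2: α=1, β=3; u≡3, v≡5 (mod 8); ε(u)ε(v)=1·0, αω(v)=1·1, βω(u)=3·1; sum ≡ 0  ⇒  +1.
(a,b)_3: α=3, u≡1; β=1, v≡1 (mod 3); (1|3)=+1, (1|3)=+1; sign (−1)^1·+1^1·+1^3 = -1.
(a,b)_13: α=2, u≡5; β=0, v≡4 (mod 13); (5|13)=-1, (4|13)=+1; sign (−1)^0·-1^0·+1^2 = +1.
(a,b)_∞: sgn(102)=+, sgn(714)=+, so +1.
(a,b)_7: α=4, u≡1; β=1, v≡1 (mod 7); (1|7)=+1, (1|7)=+1; sign (−1)^0·+1^1·+1^4 = +1.
(a,b)_17: α=3, u≡6; β=1, v≡1 (mod 17); (6|17)=-1, (1|17)=+1; sign (−1)^0·-1^1·+1^3 = -1.
(a,b)_5: α=2, u≡3; β=2, v≡1 (mod 5); (3|5)=-1, (1|5)=+1; sign (−1)^0·-1^2·+1^2 = +1.
Ram(102, 714) = {3, 17}; no ℚ_3-point on the conic.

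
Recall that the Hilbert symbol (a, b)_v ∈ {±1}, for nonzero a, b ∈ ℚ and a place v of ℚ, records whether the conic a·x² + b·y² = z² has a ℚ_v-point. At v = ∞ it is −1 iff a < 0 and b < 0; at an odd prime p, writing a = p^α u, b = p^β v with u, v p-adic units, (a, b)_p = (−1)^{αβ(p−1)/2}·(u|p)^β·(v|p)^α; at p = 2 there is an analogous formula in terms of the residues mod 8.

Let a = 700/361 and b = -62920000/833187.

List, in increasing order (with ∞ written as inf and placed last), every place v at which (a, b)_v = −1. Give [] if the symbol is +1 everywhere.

Mod squares: a ≡ 7, b ≡ -39. Check v ∈ {∞, 2, 3, 5, 7, 11, 13, 17, 19, 31}.
v=19: a=19^-2·(≡16), b=19^0·(≡18) mod 19; (16|19)=+1, (18|19)=-1; (−1)^{-2·0·9}·(+1)^0·(-1)^-2 = +1.
v=31: a=31^0·(≡4), b=31^-2·(≡13) mod 31; (4|31)=+1, (13|31)=-1; (−1)^{0·-2·15}·(+1)^-2·(-1)^0 = +1.
v=11: a=11^0·(≡2), b=11^2·(≡1) mod 11; (2|11)=-1, (1|11)=+1; (−1)^{0·2·5}·(-1)^2·(+1)^0 = +1.
v=2: v_2(a)=2, v_2(b)=6; units ≡ 7, 1 (mod 8); ε·ε+αω+βω = 1·0+2·0+6·0 ≡ 0  ⇒  (a,b)_2 = +1.
v=7: a=7^1·(≡4), b=7^0·(≡5) mod 7; (4|7)=+1, (5|7)=-1; (−1)^{1·0·3}·(+1)^0·(-1)^1 = -1.
v=13: a=13^0·(≡5), b=13^1·(≡1) mod 13; (5|13)=-1, (1|13)=+1; (−1)^{0·1·6}·(-1)^1·(+1)^0 = -1.
v=17: a=17^0·(≡5), b=17^-2·(≡6) mod 17; (5|17)=-1, (6|17)=-1; (−1)^{0·-2·8}·(-1)^-2·(-1)^0 = +1.
v=3: a=3^0·(≡1), b=3^-1·(≡2) mod 3; (1|3)=+1, (2|3)=-1; (−1)^{0·-1·1}·(+1)^-1·(-1)^0 = +1.
v=∞: 7 > 0 and -39 < 0  ⇒  (a,b)_∞ = +1.
v=5: a=5^2·(≡3), b=5^4·(≡4) mod 5; (3|5)=-1, (4|5)=+1; (−1)^{2·4·2}·(-1)^4·(+1)^2 = +1.
Ram(7, -39) = {7, 13}; no ℚ_7-point on the conic.

[7, 13]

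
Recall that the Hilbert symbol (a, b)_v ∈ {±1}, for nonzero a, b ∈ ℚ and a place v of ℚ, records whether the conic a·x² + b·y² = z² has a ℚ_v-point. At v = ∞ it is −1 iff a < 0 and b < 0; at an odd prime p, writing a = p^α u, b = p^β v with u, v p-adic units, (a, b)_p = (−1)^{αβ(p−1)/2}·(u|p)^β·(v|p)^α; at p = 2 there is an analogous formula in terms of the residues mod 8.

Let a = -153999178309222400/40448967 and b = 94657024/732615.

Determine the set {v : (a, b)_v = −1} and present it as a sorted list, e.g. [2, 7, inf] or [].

[3, 5]

Mod squares: a ≡ -7293, b ≡ 2310. Check v ∈ {∞, 2, 3, 5, 7, 11, 13, 17, 19}.
v=19: a=19^-2·(≡13), b=19^0·(≡17) mod 19; (13|19)=-1, (17|19)=+1; (−1)^{-2·0·9}·(-1)^0·(+1)^-2 = +1.
v=11: a=11^3·(≡2), b=11^1·(≡4) mod 11; (2|11)=-1, (4|11)=+1; (−1)^{3·1·5}·(-1)^1·(+1)^3 = +1.
v=17: a=17^-1·(≡1), b=17^-2·(≡2) mod 17; (1|17)=+1, (2|17)=+1; (−1)^{-1·-2·8}·(+1)^-2·(+1)^-1 = +1.
v=2: v_2(a)=14, v_2(b)=9; units ≡ 3, 3 (mod 8); ε·ε+αω+βω = 1·1+14·1+9·1 ≡ 0  ⇒  (a,b)_2 = +1.
v=13: a=13^-3·(≡5), b=13^-2·(≡12) mod 13; (5|13)=-1, (12|13)=+1; (−1)^{-3·-2·6}·(-1)^-2·(+1)^-3 = +1.
v=∞: -7293 < 0 and 2310 > 0  ⇒  (a,b)_∞ = +1.
v=3: a=3^-1·(≡2), b=3^-1·(≡2) mod 3; (2|3)=-1, (2|3)=-1; (−1)^{-1·-1·1}·(-1)^-1·(-1)^-1 = -1.
v=7: a=7^10·(≡2), b=7^5·(≡2) mod 7; (2|7)=+1, (2|7)=+1; (−1)^{10·5·3}·(+1)^5·(+1)^10 = +1.
v=5: a=5^2·(≡2), b=5^-1·(≡3) mod 5; (2|5)=-1, (3|5)=-1; (−1)^{2·-1·2}·(-1)^-1·(-1)^2 = -1.
(-7293, 2310 / ℚ) ramifies at {3, 5}: a division algebra.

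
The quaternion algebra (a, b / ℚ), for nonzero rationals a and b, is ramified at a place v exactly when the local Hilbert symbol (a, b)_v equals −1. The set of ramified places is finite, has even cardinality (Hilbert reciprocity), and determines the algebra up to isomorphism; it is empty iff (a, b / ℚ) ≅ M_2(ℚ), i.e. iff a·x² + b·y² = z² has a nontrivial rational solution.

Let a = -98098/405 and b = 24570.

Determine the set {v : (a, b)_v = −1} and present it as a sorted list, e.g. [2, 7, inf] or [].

(a, b) ≡ (-10010, 2730) mod (ℚ^×)²; places V = {2, 3, 5, 7, 11, 13, ∞}.
(a,b)_13: α=1, u≡10; β=1, v≡5 (mod 13); (10|13)=+1, (5|13)=-1; sign (−1)^0·+1^1·-1^1 = -1.
(a,b)_∞: sgn(-10010)=−, sgn(2730)=+, so +1.
(a,b)_2: α=1, β=1; u≡3, v≡5 (mod 8); ε(u)ε(v)=1·0, αω(v)=1·1, βω(u)=1·1; sum ≡ 0  ⇒  +1.
(a,b)_7: α=3, u≡6; β=1, v≡3 (mod 7); (6|7)=-1, (3|7)=-1; sign (−1)^1·-1^1·-1^3 = -1.
(a,b)_3: α=-4, u≡1; β=3, v≡1 (mod 3); (1|3)=+1, (1|3)=+1; sign (−1)^0·+1^3·+1^-4 = +1.
(a,b)_5: α=-1, u≡2; β=1, v≡4 (mod 5); (2|5)=-1, (4|5)=+1; sign (−1)^0·-1^1·+1^-1 = -1.
(a,b)_11: α=1, u≡4; β=0, v≡7 (mod 11); (4|11)=+1, (7|11)=-1; sign (−1)^0·+1^0·-1^1 = -1.
|Ram(-10010, 2730)| = 4, even; anisotropic at {5, 7, 11, 13}.

[5, 7, 11, 13]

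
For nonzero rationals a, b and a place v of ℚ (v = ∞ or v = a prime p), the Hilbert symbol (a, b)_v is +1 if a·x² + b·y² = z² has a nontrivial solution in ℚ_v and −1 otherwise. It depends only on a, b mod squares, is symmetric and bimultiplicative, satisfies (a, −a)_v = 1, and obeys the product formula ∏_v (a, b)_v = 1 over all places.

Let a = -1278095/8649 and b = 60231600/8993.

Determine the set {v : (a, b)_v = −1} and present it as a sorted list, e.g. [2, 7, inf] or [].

[5, 7, 11, 13]

Mod squares: a ≡ -455, b ≡ 187. Check v ∈ {∞, 2, 3, 5, 7, 11, 13, 17, 23, 31, 53}.
v=53: a=53^2·(≡34), b=53^0·(≡49) mod 53; (34|53)=-1, (49|53)=+1; (−1)^{2·0·26}·(-1)^0·(+1)^2 = +1.
v=17: a=17^0·(≡13), b=17^-1·(≡11) mod 17; (13|17)=+1, (11|17)=-1; (−1)^{0·-1·8}·(+1)^-1·(-1)^0 = +1.
v=31: a=31^-2·(≡28), b=31^0·(≡19) mod 31; (28|31)=+1, (19|31)=+1; (−1)^{-2·0·15}·(+1)^0·(+1)^-2 = +1.
v=7: a=7^1·(≡6), b=7^0·(≡6) mod 7; (6|7)=-1, (6|7)=-1; (−1)^{1·0·3}·(-1)^0·(-1)^1 = -1.
v=11: a=11^0·(≡2), b=11^1·(≡7) mod 11; (2|11)=-1, (7|11)=-1; (−1)^{0·1·5}·(-1)^1·(-1)^0 = -1.
v=5: a=5^1·(≡4), b=5^2·(≡3) mod 5; (4|5)=+1, (3|5)=-1; (−1)^{1·2·2}·(+1)^2·(-1)^1 = -1.
v=13: a=13^1·(≡1), b=13^2·(≡7) mod 13; (1|13)=+1, (7|13)=-1; (−1)^{1·2·6}·(+1)^2·(-1)^1 = -1.
v=2: v_2(a)=0, v_2(b)=4; units ≡ 1, 3 (mod 8); ε·ε+αω+βω = 0·1+0·1+4·0 ≡ 0  ⇒  (a,b)_2 = +1.
v=3: a=3^-2·(≡1), b=3^4·(≡1) mod 3; (1|3)=+1, (1|3)=+1; (−1)^{-2·4·1}·(+1)^4·(+1)^-2 = +1.
v=∞: -455 < 0 and 187 > 0  ⇒  (a,b)_∞ = +1.
v=23: a=23^0·(≡15), b=23^-2·(≡3) mod 23; (15|23)=-1, (3|23)=+1; (−1)^{0·-2·11}·(-1)^-2·(+1)^0 = +1.
|Ram(-455, 187)| = 4, even; anisotropic at {5, 7, 11, 13}.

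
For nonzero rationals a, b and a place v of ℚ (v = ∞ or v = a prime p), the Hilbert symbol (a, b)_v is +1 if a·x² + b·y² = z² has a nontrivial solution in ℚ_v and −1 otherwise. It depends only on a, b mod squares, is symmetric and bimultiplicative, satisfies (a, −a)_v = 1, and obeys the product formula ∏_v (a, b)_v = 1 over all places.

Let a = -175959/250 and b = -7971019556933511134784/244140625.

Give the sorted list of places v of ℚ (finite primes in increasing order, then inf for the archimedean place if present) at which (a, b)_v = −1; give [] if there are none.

Mod squares: a ≡ -3990, b ≡ -4641. Check v ∈ {∞, 2, 3, 5, 7, 13, 17, 19}.
v=2: v_2(a)=-1, v_2(b)=6; units ≡ 5, 7 (mod 8); ε·ε+αω+βω = 0·1+-1·0+6·1 ≡ 0  ⇒  (a,b)_2 = +1.
v=∞: -3990 < 0 and -4641 < 0  ⇒  (a,b)_∞ = -1.
v=19: a=19^1·(≡10), b=19^4·(≡3) mod 19; (10|19)=-1, (3|19)=-1; (−1)^{1·4·9}·(-1)^4·(-1)^1 = -1.
v=13: a=13^0·(≡3), b=13^1·(≡8) mod 13; (3|13)=+1, (8|13)=-1; (−1)^{0·1·6}·(+1)^1·(-1)^0 = +1.
v=3: a=3^3·(≡2), b=3^7·(≡1) mod 3; (2|3)=-1, (1|3)=+1; (−1)^{3·7·1}·(-1)^7·(+1)^3 = +1.
v=7: a=7^3·(≡1), b=7^11·(≡4) mod 7; (1|7)=+1, (4|7)=+1; (−1)^{3·11·3}·(+1)^11·(+1)^3 = -1.
v=5: a=5^-3·(≡3), b=5^-12·(≡1) mod 5; (3|5)=-1, (1|5)=+1; (−1)^{-3·-12·2}·(-1)^-12·(+1)^-3 = +1.
v=17: a=17^0·(≡12), b=17^1·(≡4) mod 17; (12|17)=-1, (4|17)=+1; (−1)^{0·1·8}·(-1)^1·(+1)^0 = -1.
Ram(-3990, -4641) = {7, 17, 19, ∞}; no ℚ_7-point on the conic.

[7, 17, 19, inf]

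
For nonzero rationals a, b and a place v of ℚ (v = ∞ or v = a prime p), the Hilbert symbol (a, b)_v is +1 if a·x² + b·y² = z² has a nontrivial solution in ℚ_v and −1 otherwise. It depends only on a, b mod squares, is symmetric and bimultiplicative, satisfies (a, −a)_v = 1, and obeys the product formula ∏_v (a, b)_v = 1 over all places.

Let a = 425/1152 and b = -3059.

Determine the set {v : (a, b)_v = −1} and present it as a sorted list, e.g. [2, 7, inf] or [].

Mod squares: a ≡ 34, b ≡ -3059. Check v ∈ {∞, 2, 3, 5, 7, 17, 19, 23}.
v=17: a=17^1·(≡15), b=17^0·(≡1) mod 17; (15|17)=+1, (1|17)=+1; (−1)^{1·0·8}·(+1)^0·(+1)^1 = +1.
v=5: a=5^2·(≡1), b=5^0·(≡1) mod 5; (1|5)=+1, (1|5)=+1; (−1)^{2·0·2}·(+1)^0·(+1)^2 = +1.
v=7: a=7^0·(≡3), b=7^1·(≡4) mod 7; (3|7)=-1, (4|7)=+1; (−1)^{0·1·3}·(-1)^1·(+1)^0 = -1.
v=23: a=23^0·(≡17), b=23^1·(≡5) mod 23; (17|23)=-1, (5|23)=-1; (−1)^{0·1·11}·(-1)^1·(-1)^0 = -1.
v=2: v_2(a)=-7, v_2(b)=0; units ≡ 1, 5 (mod 8); ε·ε+αω+βω = 0·0+-7·1+0·0 ≡ 1  ⇒  (a,b)_2 = -1.
v=∞: 34 > 0 and -3059 < 0  ⇒  (a,b)_∞ = +1.
v=19: a=19^0·(≡18), b=19^1·(≡10) mod 19; (18|19)=-1, (10|19)=-1; (−1)^{0·1·9}·(-1)^1·(-1)^0 = -1.
v=3: a=3^-2·(≡1), b=3^0·(≡1) mod 3; (1|3)=+1, (1|3)=+1; (−1)^{-2·0·1}·(+1)^0·(+1)^-2 = +1.
|Ram(34, -3059)| = 4, even; anisotropic at {2, 7, 19, 23}.

[2, 7, 19, 23]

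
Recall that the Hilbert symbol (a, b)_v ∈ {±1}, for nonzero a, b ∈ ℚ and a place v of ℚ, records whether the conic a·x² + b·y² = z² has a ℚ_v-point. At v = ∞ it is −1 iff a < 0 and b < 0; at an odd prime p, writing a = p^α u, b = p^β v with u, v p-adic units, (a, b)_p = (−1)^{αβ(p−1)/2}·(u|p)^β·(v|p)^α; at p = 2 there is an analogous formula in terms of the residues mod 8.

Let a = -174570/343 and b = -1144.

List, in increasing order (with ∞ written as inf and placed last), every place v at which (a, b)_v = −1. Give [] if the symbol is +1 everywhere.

(a, b) ≡ (-2310, -286) mod (ℚ^×)²; places V = {2, 3, 5, 7, 11, 13, 23, ∞}.
(a,b)_∞: sgn(-2310)=−, sgn(-286)=−, so -1.
(a,b)_13: α=0, u≡4; β=1, v≡3 (mod 13); (4|13)=+1, (3|13)=+1; sign (−1)^0·+1^1·+1^0 = +1.
(a,b)_7: α=-3, u≡3; β=0, v≡4 (mod 7); (3|7)=-1, (4|7)=+1; sign (−1)^0·-1^0·+1^-3 = +1.
(a,b)_2: α=1, β=3; u≡5, v≡1 (mod 8); ε(u)ε(v)=0·0, αω(v)=1·0, βω(u)=3·1; sum ≡ 1  ⇒  -1.
(a,b)_11: α=1, u≡7; β=1, v≡6 (mod 11); (7|11)=-1, (6|11)=-1; sign (−1)^1·-1^1·-1^1 = -1.
(a,b)_23: α=2, u≡4; β=0, v≡6 (mod 23); (4|23)=+1, (6|23)=+1; sign (−1)^0·+1^0·+1^2 = +1.
(a,b)_3: α=1, u≡1; β=0, v≡2 (mod 3); (1|3)=+1, (2|3)=-1; sign (−1)^0·+1^0·-1^1 = -1.
(a,b)_5: α=1, u≡2; β=0, v≡1 (mod 5); (2|5)=-1, (1|5)=+1; sign (−1)^0·-1^0·+1^1 = +1.
(-2310, -286 / ℚ) ramifies at {2, 3, 11, ∞}: a division algebra.

[2, 3, 11, inf]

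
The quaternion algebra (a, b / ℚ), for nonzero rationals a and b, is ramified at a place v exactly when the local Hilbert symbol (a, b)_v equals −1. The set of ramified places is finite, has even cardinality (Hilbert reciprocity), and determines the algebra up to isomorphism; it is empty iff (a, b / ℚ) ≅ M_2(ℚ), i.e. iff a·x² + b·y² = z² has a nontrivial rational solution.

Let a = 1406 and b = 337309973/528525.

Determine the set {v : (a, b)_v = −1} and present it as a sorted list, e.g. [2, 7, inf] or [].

[7, 19, 29, 37]

(a, b) ≡ (1406, 2233) mod (ℚ^×)²; places V = {2, 3, 5, 7, 11, 13, 19, 23, 29, 37, ∞}.
(a,b)_3: α=0, u≡2; β=-6, v≡1 (mod 3); (2|3)=-1, (1|3)=+1; sign (−1)^0·-1^-6·+1^0 = +1.
(a,b)_∞: sgn(1406)=+, sgn(2233)=+, so +1.
(a,b)_23: α=0, u≡3; β=2, v≡1 (mod 23); (3|23)=+1, (1|23)=+1; sign (−1)^0·+1^2·+1^0 = +1.
(a,b)_7: α=0, u≡6; β=3, v≡4 (mod 7); (6|7)=-1, (4|7)=+1; sign (−1)^0·-1^3·+1^0 = -1.
(a,b)_11: α=0, u≡9; β=1, v≡1 (mod 11); (9|11)=+1, (1|11)=+1; sign (−1)^0·+1^1·+1^0 = +1.
(a,b)_2: α=1, β=0; u≡7, v≡1 (mod 8); ε(u)ε(v)=1·0, αω(v)=1·0, βω(u)=0·0; sum ≡ 0  ⇒  +1.
(a,b)_37: α=1, u≡1; β=0, v≡6 (mod 37); (1|37)=+1, (6|37)=-1; sign (−1)^0·+1^0·-1^1 = -1.
(a,b)_13: α=0, u≡2; β=2, v≡4 (mod 13); (2|13)=-1, (4|13)=+1; sign (−1)^0·-1^2·+1^0 = +1.
(a,b)_19: α=1, u≡17; β=0, v≡14 (mod 19); (17|19)=+1, (14|19)=-1; sign (−1)^0·+1^0·-1^1 = -1.
(a,b)_5: α=0, u≡1; β=-2, v≡3 (mod 5); (1|5)=+1, (3|5)=-1; sign (−1)^0·+1^-2·-1^0 = +1.
(a,b)_29: α=0, u≡14; β=-1, v≡12 (mod 29); (14|29)=-1, (12|29)=-1; sign (−1)^0·-1^-1·-1^0 = -1.
(1406, 2233 / ℚ) ramifies at {7, 19, 29, 37}: a division algebra.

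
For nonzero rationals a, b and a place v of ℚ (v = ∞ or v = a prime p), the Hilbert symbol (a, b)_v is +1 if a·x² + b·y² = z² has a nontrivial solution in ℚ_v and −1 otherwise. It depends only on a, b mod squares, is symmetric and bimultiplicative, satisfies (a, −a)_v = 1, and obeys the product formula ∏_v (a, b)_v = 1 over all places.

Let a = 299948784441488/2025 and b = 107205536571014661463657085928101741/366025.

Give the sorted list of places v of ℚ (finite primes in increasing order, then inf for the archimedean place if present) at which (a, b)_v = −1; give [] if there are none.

[37, 41]

(a, b) ≡ (4279457, 329189) mod (ℚ^×)²; places V = {2, 3, 5, 7, 11, 13, 23, 29, 31, 37, 41, ∞}.
(a,b)_37: α=1, u≡10; β=3, v≡24 (mod 37); (10|37)=+1, (24|37)=-1; sign (−1)^0·+1^3·-1^1 = -1.
(a,b)_41: α=1, u≡5; β=3, v≡38 (mod 41); (5|41)=+1, (38|41)=-1; sign (−1)^0·+1^3·-1^1 = -1.
(a,b)_13: α=3, u≡3; β=10, v≡3 (mod 13); (3|13)=+1, (3|13)=+1; sign (−1)^0·+1^10·+1^3 = +1.
(a,b)_11: α=0, u≡6; β=-4, v≡5 (mod 11); (6|11)=-1, (5|11)=+1; sign (−1)^0·-1^-4·+1^0 = +1.
(a,b)_29: α=0, u≡11; β=2, v≡2 (mod 29); (11|29)=-1, (2|29)=-1; sign (−1)^0·-1^2·-1^0 = +1.
(a,b)_31: α=1, u≡14; β=3, v≡17 (mod 31); (14|31)=+1, (17|31)=-1; sign (−1)^1·+1^3·-1^1 = +1.
(a,b)_5: α=-2, u≡3; β=-2, v≡1 (mod 5); (3|5)=-1, (1|5)=+1; sign (−1)^0·-1^-2·+1^-2 = +1.
(a,b)_2: α=4, β=0; u≡1, v≡5 (mod 8); ε(u)ε(v)=0·0, αω(v)=4·1, βω(u)=0·0; sum ≡ 0  ⇒  +1.
(a,b)_7: α=3, u≡3; β=5, v≡2 (mod 7); (3|7)=-1, (2|7)=+1; sign (−1)^1·-1^5·+1^3 = +1.
(a,b)_3: α=-4, u≡2; β=0, v≡2 (mod 3); (2|3)=-1, (2|3)=-1; sign (−1)^0·-1^0·-1^-4 = +1.
(a,b)_∞: sgn(4279457)=+, sgn(329189)=+, so +1.
(a,b)_23: α=2, u≡13; β=2, v≡12 (mod 23); (13|23)=+1, (12|23)=+1; sign (−1)^0·+1^2·+1^2 = +1.
|Ram(4279457, 329189)| = 2, even; anisotropic at {37, 41}.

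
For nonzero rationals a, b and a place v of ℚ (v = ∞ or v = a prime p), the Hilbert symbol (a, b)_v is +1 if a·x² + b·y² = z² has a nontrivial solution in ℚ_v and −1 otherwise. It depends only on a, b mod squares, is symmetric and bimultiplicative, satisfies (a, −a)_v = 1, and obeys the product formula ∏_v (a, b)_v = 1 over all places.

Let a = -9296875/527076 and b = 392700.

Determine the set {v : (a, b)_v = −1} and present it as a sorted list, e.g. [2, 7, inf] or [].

Mod squares: a ≡ -595, b ≡ 3927. Check v ∈ {∞, 2, 3, 5, 7, 11, 17}.
v=2: v_2(a)=-2, v_2(b)=2; units ≡ 5, 7 (mod 8); ε·ε+αω+βω = 0·1+-2·0+2·1 ≡ 0  ⇒  (a,b)_2 = +1.
v=17: a=17^1·(≡4), b=17^1·(≡14) mod 17; (4|17)=+1, (14|17)=-1; (−1)^{1·1·8}·(+1)^1·(-1)^1 = -1.
v=7: a=7^1·(≡5), b=7^1·(≡2) mod 7; (5|7)=-1, (2|7)=+1; (−1)^{1·1·3}·(-1)^1·(+1)^1 = +1.
v=∞: -595 < 0 and 3927 > 0  ⇒  (a,b)_∞ = +1.
v=11: a=11^-4·(≡2), b=11^1·(≡5) mod 11; (2|11)=-1, (5|11)=+1; (−1)^{-4·1·5}·(-1)^1·(+1)^-4 = -1.
v=3: a=3^-2·(≡2), b=3^1·(≡1) mod 3; (2|3)=-1, (1|3)=+1; (−1)^{-2·1·1}·(-1)^1·(+1)^-2 = -1.
v=5: a=5^7·(≡1), b=5^2·(≡3) mod 5; (1|5)=+1, (3|5)=-1; (−1)^{7·2·2}·(+1)^2·(-1)^7 = -1.
Ram(-595, 3927) = {3, 5, 11, 17}; no ℚ_3-point on the conic.

[3, 5, 11, 17]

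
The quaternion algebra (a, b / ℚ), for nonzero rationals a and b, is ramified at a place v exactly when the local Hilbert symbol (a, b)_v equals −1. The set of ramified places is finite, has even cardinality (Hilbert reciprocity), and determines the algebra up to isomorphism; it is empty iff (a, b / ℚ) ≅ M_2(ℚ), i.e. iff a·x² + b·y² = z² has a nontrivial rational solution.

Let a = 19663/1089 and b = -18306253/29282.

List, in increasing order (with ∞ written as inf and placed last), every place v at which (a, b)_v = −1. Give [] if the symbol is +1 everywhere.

[2, 7]

(a, b) ≡ (7, -266) mod (ℚ^×)²; places V = {2, 3, 7, 11, 19, 53, ∞}.
(a,b)_∞: sgn(7)=+, sgn(-266)=−, so +1.
(a,b)_53: α=2, u≡24; β=2, v≡49 (mod 53); (24|53)=+1, (49|53)=+1; sign (−1)^0·+1^2·+1^2 = +1.
(a,b)_11: α=-2, u≡8; β=-4, v≡1 (mod 11); (8|11)=-1, (1|11)=+1; sign (−1)^0·-1^-4·+1^-2 = +1.
(a,b)_3: α=-2, u≡1; β=0, v≡1 (mod 3); (1|3)=+1, (1|3)=+1; sign (−1)^0·+1^0·+1^-2 = +1.
(a,b)_19: α=0, u≡6; β=1, v≡1 (mod 19); (6|19)=+1, (1|19)=+1; sign (−1)^0·+1^1·+1^0 = +1.
(a,b)_7: α=1, u≡4; β=3, v≡4 (mod 7); (4|7)=+1, (4|7)=+1; sign (−1)^1·+1^3·+1^1 = -1.
(a,b)_2: α=0, β=-1; u≡7, v≡3 (mod 8); ε(u)ε(v)=1·1, αω(v)=0·1, βω(u)=-1·0; sum ≡ 1  ⇒  -1.
|Ram(7, -266)| = 2, even; anisotropic at {2, 7}.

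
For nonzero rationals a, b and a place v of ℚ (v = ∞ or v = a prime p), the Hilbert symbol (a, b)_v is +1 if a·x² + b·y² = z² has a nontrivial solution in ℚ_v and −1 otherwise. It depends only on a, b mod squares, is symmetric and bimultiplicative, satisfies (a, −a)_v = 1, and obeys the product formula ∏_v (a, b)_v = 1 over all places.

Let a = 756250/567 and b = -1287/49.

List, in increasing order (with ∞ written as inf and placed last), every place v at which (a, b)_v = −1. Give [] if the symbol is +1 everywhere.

[5, 13]

(a, b) ≡ (70, -143) mod (ℚ^×)²; places V = {2, 3, 5, 7, 11, 13, ∞}.
(a,b)_13: α=0, u≡5; β=1, v≡7 (mod 13); (5|13)=-1, (7|13)=-1; sign (−1)^0·-1^1·-1^0 = -1.
(a,b)_5: α=5, u≡1; β=0, v≡2 (mod 5); (1|5)=+1, (2|5)=-1; sign (−1)^0·+1^0·-1^5 = -1.
(a,b)_3: α=-4, u≡1; β=2, v≡1 (mod 3); (1|3)=+1, (1|3)=+1; sign (−1)^0·+1^2·+1^-4 = +1.
(a,b)_7: α=-1, u≡3; β=-2, v≡1 (mod 7); (3|7)=-1, (1|7)=+1; sign (−1)^0·-1^-2·+1^-1 = +1.
(a,b)_11: α=2, u≡4; β=1, v≡3 (mod 11); (4|11)=+1, (3|11)=+1; sign (−1)^0·+1^1·+1^2 = +1.
(a,b)_2: α=1, β=0; u≡3, v≡1 (mod 8); ε(u)ε(v)=1·0, αω(v)=1·0, βω(u)=0·1; sum ≡ 0  ⇒  +1.
(a,b)_∞: sgn(70)=+, sgn(-143)=−, so +1.
|Ram(70, -143)| = 2, even; anisotropic at {5, 13}.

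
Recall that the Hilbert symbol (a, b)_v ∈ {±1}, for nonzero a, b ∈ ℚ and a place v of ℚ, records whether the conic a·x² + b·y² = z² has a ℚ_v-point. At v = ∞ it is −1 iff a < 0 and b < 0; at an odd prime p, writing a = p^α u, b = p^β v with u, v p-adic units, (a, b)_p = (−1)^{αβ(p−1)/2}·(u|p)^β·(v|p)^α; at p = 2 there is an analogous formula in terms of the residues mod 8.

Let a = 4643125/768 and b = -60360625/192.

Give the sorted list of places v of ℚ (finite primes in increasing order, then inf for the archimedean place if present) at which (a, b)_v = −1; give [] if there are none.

Mod squares: a ≡ 22287, b ≡ -289731. Check v ∈ {∞, 2, 3, 5, 13, 17, 19, 23}.
v=2: v_2(a)=-8, v_2(b)=-6; units ≡ 7, 5 (mod 8); ε·ε+αω+βω = 1·0+-8·1+-6·0 ≡ 0  ⇒  (a,b)_2 = +1.
v=19: a=19^1·(≡2), b=19^1·(≡10) mod 19; (2|19)=-1, (10|19)=-1; (−1)^{1·1·9}·(-1)^1·(-1)^1 = -1.
v=13: a=13^0·(≡6), b=13^1·(≡2) mod 13; (6|13)=-1, (2|13)=-1; (−1)^{0·1·6}·(-1)^1·(-1)^0 = -1.
v=∞: 22287 > 0 and -289731 < 0  ⇒  (a,b)_∞ = +1.
v=23: a=23^1·(≡3), b=23^1·(≡5) mod 23; (3|23)=+1, (5|23)=-1; (−1)^{1·1·11}·(+1)^1·(-1)^1 = +1.
v=5: a=5^4·(≡3), b=5^4·(≡4) mod 5; (3|5)=-1, (4|5)=+1; (−1)^{4·4·2}·(-1)^4·(+1)^4 = +1.
v=17: a=17^1·(≡1), b=17^1·(≡16) mod 17; (1|17)=+1, (16|17)=+1; (−1)^{1·1·8}·(+1)^1·(+1)^1 = +1.
v=3: a=3^-1·(≡1), b=3^-1·(≡2) mod 3; (1|3)=+1, (2|3)=-1; (−1)^{-1·-1·1}·(+1)^-1·(-1)^-1 = +1.
(22287, -289731 / ℚ) ramifies at {13, 19}: a division algebra.

[13, 19]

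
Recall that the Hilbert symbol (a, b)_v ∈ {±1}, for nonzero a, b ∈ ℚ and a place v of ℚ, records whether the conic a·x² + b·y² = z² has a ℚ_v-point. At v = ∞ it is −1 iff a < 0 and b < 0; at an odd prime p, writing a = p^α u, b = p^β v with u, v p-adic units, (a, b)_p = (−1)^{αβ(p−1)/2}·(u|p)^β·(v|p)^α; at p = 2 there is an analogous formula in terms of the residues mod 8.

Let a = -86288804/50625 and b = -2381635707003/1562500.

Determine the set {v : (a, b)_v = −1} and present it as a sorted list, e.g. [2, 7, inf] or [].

[17, inf]

Mod squares: a ≡ -440249, b ≡ -323. Check v ∈ {∞, 2, 3, 5, 7, 17, 19, 29, 47}.
v=47: a=47^1·(≡44), b=47^2·(≡42) mod 47; (44|47)=-1, (42|47)=+1; (−1)^{1·2·23}·(-1)^2·(+1)^1 = +1.
v=2: v_2(a)=2, v_2(b)=-2; units ≡ 7, 5 (mod 8); ε·ε+αω+βω = 1·0+2·1+-2·0 ≡ 0  ⇒  (a,b)_2 = +1.
v=17: a=17^1·(≡3), b=17^1·(≡2) mod 17; (3|17)=-1, (2|17)=+1; (−1)^{1·1·8}·(-1)^1·(+1)^1 = -1.
v=∞: -440249 < 0 and -323 < 0  ⇒  (a,b)_∞ = -1.
v=3: a=3^-4·(≡1), b=3^4·(≡1) mod 3; (1|3)=+1, (1|3)=+1; (−1)^{-4·4·1}·(+1)^4·(+1)^-4 = +1.
v=5: a=5^-4·(≡1), b=5^-8·(≡3) mod 5; (1|5)=+1, (3|5)=-1; (−1)^{-4·-8·2}·(+1)^-8·(-1)^-4 = +1.
v=29: a=29^1·(≡2), b=29^2·(≡25) mod 29; (2|29)=-1, (25|29)=+1; (−1)^{1·2·14}·(-1)^2·(+1)^1 = +1.
v=19: a=19^1·(≡6), b=19^1·(≡8) mod 19; (6|19)=+1, (8|19)=-1; (−1)^{1·1·9}·(+1)^1·(-1)^1 = +1.
v=7: a=7^2·(≡1), b=7^2·(≡6) mod 7; (1|7)=+1, (6|7)=-1; (−1)^{2·2·3}·(+1)^2·(-1)^2 = +1.
(-440249, -323 / ℚ) ramifies at {17, ∞}: a division algebra.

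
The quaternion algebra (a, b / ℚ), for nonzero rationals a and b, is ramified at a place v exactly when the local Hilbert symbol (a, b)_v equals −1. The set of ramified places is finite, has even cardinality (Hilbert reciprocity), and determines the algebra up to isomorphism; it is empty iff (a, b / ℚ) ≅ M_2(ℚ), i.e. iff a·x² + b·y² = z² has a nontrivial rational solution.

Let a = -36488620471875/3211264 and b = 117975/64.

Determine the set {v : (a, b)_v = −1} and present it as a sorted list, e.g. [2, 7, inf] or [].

[3, 13]

(a, b) ≡ (-195, 39) mod (ℚ^×)²; places V = {2, 3, 5, 7, 11, 13, ∞}.
(a,b)_2: α=-16, β=-6; u≡5, v≡7 (mod 8); ε(u)ε(v)=0·1, αω(v)=-16·0, βω(u)=-6·1; sum ≡ 0  ⇒  +1.
(a,b)_3: α=1, u≡1; β=1, v≡1 (mod 3); (1|3)=+1, (1|3)=+1; sign (−1)^1·+1^1·+1^1 = -1.
(a,b)_13: α=3, u≡7; β=1, v≡12 (mod 13); (7|13)=-1, (12|13)=+1; sign (−1)^0·-1^1·+1^3 = -1.
(a,b)_11: α=6, u≡9; β=2, v≡2 (mod 11); (9|11)=+1, (2|11)=-1; sign (−1)^0·+1^2·-1^6 = +1.
(a,b)_5: α=5, u≡1; β=2, v≡1 (mod 5); (1|5)=+1, (1|5)=+1; sign (−1)^0·+1^2·+1^5 = +1.
(a,b)_∞: sgn(-195)=−, sgn(39)=+, so +1.
(a,b)_7: α=-2, u≡1; β=0, v≡4 (mod 7); (1|7)=+1, (4|7)=+1; sign (−1)^0·+1^0·+1^-2 = +1.
Ram(-195, 39) = {3, 13}; no ℚ_3-point on the conic.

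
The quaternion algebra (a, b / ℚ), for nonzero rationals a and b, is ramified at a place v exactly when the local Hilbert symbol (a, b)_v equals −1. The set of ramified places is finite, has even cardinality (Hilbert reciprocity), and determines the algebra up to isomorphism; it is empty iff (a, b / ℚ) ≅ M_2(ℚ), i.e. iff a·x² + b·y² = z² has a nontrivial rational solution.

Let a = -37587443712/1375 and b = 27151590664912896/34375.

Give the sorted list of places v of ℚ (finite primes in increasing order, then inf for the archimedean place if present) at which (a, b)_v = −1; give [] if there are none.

Mod squares: a ≡ -4290, b ≡ 1155. Check v ∈ {∞, 2, 3, 5, 7, 11, 13}.
v=3: a=3^1·(≡1), b=3^5·(≡1) mod 3; (1|3)=+1, (1|3)=+1; (−1)^{1·5·1}·(+1)^5·(+1)^1 = -1.
v=11: a=11^-1·(≡7), b=11^-1·(≡6) mod 11; (7|11)=-1, (6|11)=-1; (−1)^{-1·-1·5}·(-1)^-1·(-1)^-1 = -1.
v=2: v_2(a)=13, v_2(b)=14; units ≡ 7, 3 (mod 8); ε·ε+αω+βω = 1·1+13·1+14·0 ≡ 0  ⇒  (a,b)_2 = +1.
v=7: a=7^6·(≡2), b=7^9·(≡4) mod 7; (2|7)=+1, (4|7)=+1; (−1)^{6·9·3}·(+1)^9·(+1)^6 = +1.
v=∞: -4290 < 0 and 1155 > 0  ⇒  (a,b)_∞ = +1.
v=5: a=5^-3·(≡3), b=5^-5·(≡1) mod 5; (3|5)=-1, (1|5)=+1; (−1)^{-3·-5·2}·(-1)^-5·(+1)^-3 = -1.
v=13: a=13^1·(≡11), b=13^2·(≡5) mod 13; (11|13)=-1, (5|13)=-1; (−1)^{1·2·6}·(-1)^2·(-1)^1 = -1.
|Ram(-4290, 1155)| = 4, even; anisotropic at {3, 5, 11, 13}.

[3, 5, 11, 13]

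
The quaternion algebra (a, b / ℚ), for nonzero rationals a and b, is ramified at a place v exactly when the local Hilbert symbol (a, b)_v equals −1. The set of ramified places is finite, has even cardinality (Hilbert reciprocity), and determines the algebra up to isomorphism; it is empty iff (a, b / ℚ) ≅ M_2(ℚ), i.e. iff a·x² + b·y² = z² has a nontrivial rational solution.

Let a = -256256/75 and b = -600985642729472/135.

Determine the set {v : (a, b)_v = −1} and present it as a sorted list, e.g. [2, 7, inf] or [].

[5, inf]

(a, b) ≡ (-3003, -2145) mod (ℚ^×)²; places V = {2, 3, 5, 7, 11, 13, ∞}.
(a,b)_3: α=-1, u≡1; β=-3, v≡2 (mod 3); (1|3)=+1, (2|3)=-1; sign (−1)^1·+1^-3·-1^-1 = +1.
(a,b)_11: α=1, u≡10; β=3, v≡9 (mod 11); (10|11)=-1, (9|11)=+1; sign (−1)^1·-1^3·+1^1 = +1.
(a,b)_2: α=8, β=22; u≡5, v≡7 (mod 8); ε(u)ε(v)=0·1, αω(v)=8·0, βω(u)=22·1; sum ≡ 0  ⇒  +1.
(a,b)_13: α=1, u≡10; β=3, v≡4 (mod 13); (10|13)=+1, (4|13)=+1; sign (−1)^0·+1^3·+1^1 = +1.
(a,b)_5: α=-2, u≡3; β=-1, v≡4 (mod 5); (3|5)=-1, (4|5)=+1; sign (−1)^0·-1^-1·+1^-2 = -1.
(a,b)_7: α=1, u≡6; β=2, v≡1 (mod 7); (6|7)=-1, (1|7)=+1; sign (−1)^0·-1^2·+1^1 = +1.
(a,b)_∞: sgn(-3003)=−, sgn(-2145)=−, so -1.
Ram(-3003, -2145) = {5, ∞}; no ℚ_5-point on the conic.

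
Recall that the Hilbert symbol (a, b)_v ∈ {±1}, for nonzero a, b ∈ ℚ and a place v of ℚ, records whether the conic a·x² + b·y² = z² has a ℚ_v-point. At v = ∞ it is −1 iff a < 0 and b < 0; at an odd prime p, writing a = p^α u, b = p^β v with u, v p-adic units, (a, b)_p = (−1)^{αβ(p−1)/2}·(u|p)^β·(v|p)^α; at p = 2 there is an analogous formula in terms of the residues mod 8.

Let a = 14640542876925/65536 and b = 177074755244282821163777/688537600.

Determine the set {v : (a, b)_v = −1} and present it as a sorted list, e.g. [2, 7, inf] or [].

[7, 31]

(a, b) ≡ (147548933, 713) mod (ℚ^×)²; places V = {2, 3, 5, 7, 11, 17, 23, 31, 37, 41, 43, 47, ∞}.
(a,b)_7: α=3, u≡5; β=4, v≡5 (mod 7); (5|7)=-1, (5|7)=-1; sign (−1)^0·-1^4·-1^3 = -1.
(a,b)_3: α=4, u≡2; β=0, v≡2 (mod 3); (2|3)=-1, (2|3)=-1; sign (−1)^0·-1^0·-1^4 = +1.
(a,b)_31: α=1, u≡12; β=1, v≡29 (mod 31); (12|31)=-1, (29|31)=-1; sign (−1)^1·-1^1·-1^1 = -1.
(a,b)_17: α=1, u≡4; β=2, v≡8 (mod 17); (4|17)=+1, (8|17)=+1; sign (−1)^0·+1^2·+1^1 = +1.
(a,b)_43: α=0, u≡9; β=2, v≡24 (mod 43); (9|43)=+1, (24|43)=+1; sign (−1)^0·+1^2·+1^0 = +1.
(a,b)_47: α=1, u≡25; β=2, v≡2 (mod 47); (25|47)=+1, (2|47)=+1; sign (−1)^0·+1^2·+1^1 = +1.
(a,b)_2: α=-16, β=-14; u≡5, v≡1 (mod 8); ε(u)ε(v)=0·0, αω(v)=-16·0, βω(u)=-14·1; sum ≡ 0  ⇒  +1.
(a,b)_∞: sgn(147548933)=+, sgn(713)=+, so +1.
(a,b)_11: α=0, u≡1; β=2, v≡5 (mod 11); (1|11)=+1, (5|11)=+1; sign (−1)^0·+1^2·+1^0 = +1.
(a,b)_23: α=1, u≡19; β=3, v≡2 (mod 23); (19|23)=-1, (2|23)=+1; sign (−1)^1·-1^3·+1^1 = +1.
(a,b)_5: α=2, u≡2; β=-2, v≡3 (mod 5); (2|5)=-1, (3|5)=-1; sign (−1)^0·-1^-2·-1^2 = +1.
(a,b)_37: α=1, u≡14; β=2, v≡27 (mod 37); (14|37)=-1, (27|37)=+1; sign (−1)^0·-1^2·+1^1 = +1.
(a,b)_41: α=0, u≡3; β=-2, v≡20 (mod 41); (3|41)=-1, (20|41)=+1; sign (−1)^0·-1^-2·+1^0 = +1.
(147548933, 713 / ℚ) ramifies at {7, 31}: a division algebra.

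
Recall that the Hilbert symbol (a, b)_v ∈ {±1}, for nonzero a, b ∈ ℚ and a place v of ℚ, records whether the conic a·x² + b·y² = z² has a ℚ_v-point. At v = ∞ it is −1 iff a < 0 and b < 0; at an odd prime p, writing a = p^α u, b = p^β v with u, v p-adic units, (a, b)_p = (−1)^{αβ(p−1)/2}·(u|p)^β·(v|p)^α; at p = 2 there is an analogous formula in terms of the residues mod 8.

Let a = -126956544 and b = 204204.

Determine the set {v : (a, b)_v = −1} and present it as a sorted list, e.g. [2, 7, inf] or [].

[2, 3, 7, 13]

(a, b) ≡ (-429, 51051) mod (ℚ^×)²; places V = {2, 3, 7, 11, 13, 17, ∞}.
(a,b)_17: α=2, u≡1; β=1, v≡10 (mod 17); (1|17)=+1, (10|17)=-1; sign (−1)^0·+1^1·-1^2 = +1.
(a,b)_7: α=0, u≡6; β=1, v≡3 (mod 7); (6|7)=-1, (3|7)=-1; sign (−1)^0·-1^1·-1^0 = -1.
(a,b)_13: α=1, u≡11; β=1, v≡4 (mod 13); (11|13)=-1, (4|13)=+1; sign (−1)^0·-1^1·+1^1 = -1.
(a,b)_3: α=1, u≡1; β=1, v≡1 (mod 3); (1|3)=+1, (1|3)=+1; sign (−1)^1·+1^1·+1^1 = -1.
(a,b)_2: α=10, β=2; u≡3, v≡3 (mod 8); ε(u)ε(v)=1·1, αω(v)=10·1, βω(u)=2·1; sum ≡ 1  ⇒  -1.
(a,b)_∞: sgn(-429)=−, sgn(51051)=+, so +1.
(a,b)_11: α=1, u≡4; β=1, v≡7 (mod 11); (4|11)=+1, (7|11)=-1; sign (−1)^1·+1^1·-1^1 = +1.
|Ram(-429, 51051)| = 4, even; anisotropic at {2, 3, 7, 13}.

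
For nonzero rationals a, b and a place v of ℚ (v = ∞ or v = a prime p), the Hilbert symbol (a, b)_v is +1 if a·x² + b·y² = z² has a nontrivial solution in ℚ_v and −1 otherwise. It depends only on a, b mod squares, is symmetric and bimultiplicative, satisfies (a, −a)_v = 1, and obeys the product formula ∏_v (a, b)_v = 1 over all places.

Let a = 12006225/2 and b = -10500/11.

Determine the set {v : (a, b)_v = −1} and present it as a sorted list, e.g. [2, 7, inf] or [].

(a, b) ≡ (2, -1155) mod (ℚ^×)²; places V = {2, 3, 5, 7, 11, ∞}.
(a,b)_11: α=2, u≡8; β=-1, v≡5 (mod 11); (8|11)=-1, (5|11)=+1; sign (−1)^0·-1^-1·+1^2 = -1.
(a,b)_2: α=-1, β=2; u≡1, v≡5 (mod 8); ε(u)ε(v)=0·0, αω(v)=-1·1, βω(u)=2·0; sum ≡ 1  ⇒  -1.
(a,b)_3: α=4, u≡2; β=1, v≡2 (mod 3); (2|3)=-1, (2|3)=-1; sign (−1)^0·-1^1·-1^4 = -1.
(a,b)_5: α=2, u≡2; β=3, v≡1 (mod 5); (2|5)=-1, (1|5)=+1; sign (−1)^0·-1^3·+1^2 = -1.
(a,b)_∞: sgn(2)=+, sgn(-1155)=−, so +1.
(a,b)_7: α=2, u≡2; β=1, v≡3 (mod 7); (2|7)=+1, (3|7)=-1; sign (−1)^0·+1^1·-1^2 = +1.
|Ram(2, -1155)| = 4, even; anisotropic at {2, 3, 5, 11}.

[2, 3, 5, 11]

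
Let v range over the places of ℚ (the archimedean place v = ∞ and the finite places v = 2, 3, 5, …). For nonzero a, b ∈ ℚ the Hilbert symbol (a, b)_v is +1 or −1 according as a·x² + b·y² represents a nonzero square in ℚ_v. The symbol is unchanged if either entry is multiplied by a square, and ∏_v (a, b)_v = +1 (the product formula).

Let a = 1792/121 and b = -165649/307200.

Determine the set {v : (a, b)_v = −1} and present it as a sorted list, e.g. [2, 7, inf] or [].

[]

(a, b) ≡ (7, -3) mod (ℚ^×)²; places V = {2, 3, 5, 7, 11, 37, ∞}.
(a,b)_7: α=1, u≡2; β=0, v≡4 (mod 7); (2|7)=+1, (4|7)=+1; sign (−1)^0·+1^0·+1^1 = +1.
(a,b)_2: α=8, β=-12; u≡7, v≡5 (mod 8); ε(u)ε(v)=1·0, αω(v)=8·1, βω(u)=-12·0; sum ≡ 0  ⇒  +1.
(a,b)_3: α=0, u≡1; β=-1, v≡2 (mod 3); (1|3)=+1, (2|3)=-1; sign (−1)^0·+1^-1·-1^0 = +1.
(a,b)_37: α=0, u≡9; β=2, v≡11 (mod 37); (9|37)=+1, (11|37)=+1; sign (−1)^0·+1^2·+1^0 = +1.
(a,b)_∞: sgn(7)=+, sgn(-3)=−, so +1.
(a,b)_5: α=0, u≡2; β=-2, v≡2 (mod 5); (2|5)=-1, (2|5)=-1; sign (−1)^0·-1^-2·-1^0 = +1.
(a,b)_11: α=-2, u≡10; β=2, v≡2 (mod 11); (10|11)=-1, (2|11)=-1; sign (−1)^0·-1^2·-1^-2 = +1.
Ram(a, b) = ∅: the form 7·x² + -3·y² − z² is isotropic over every ℚ_v, so by Hasse–Minkowski it is isotropic over ℚ.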